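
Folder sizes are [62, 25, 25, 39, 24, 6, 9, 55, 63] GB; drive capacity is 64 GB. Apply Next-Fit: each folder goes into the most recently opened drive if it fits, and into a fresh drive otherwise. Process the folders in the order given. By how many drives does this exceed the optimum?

1

Next-Fit: [62] [25,25] [39,24] [6,9] [55] [63] → 6 drives.
Total size 308 GB; any packing needs at least ⌈308/64⌉ = 5 drives.
An optimal packing achieves that bound: [63] [62] [55,9] [39,25] [25,24,6] → 5 drives.
Excess: 6 − 5 = 1.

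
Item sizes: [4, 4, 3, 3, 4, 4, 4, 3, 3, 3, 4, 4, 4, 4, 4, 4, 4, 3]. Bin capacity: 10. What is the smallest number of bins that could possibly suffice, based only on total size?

Total size = 4 + 4 + 3 + 3 + 4 + 4 + 4 + 3 + 3 + 3 + 4 + 4 + 4 + 4 + 4 + 4 + 4 + 3 = 66.
⌈66 / 10⌉ = 7.

7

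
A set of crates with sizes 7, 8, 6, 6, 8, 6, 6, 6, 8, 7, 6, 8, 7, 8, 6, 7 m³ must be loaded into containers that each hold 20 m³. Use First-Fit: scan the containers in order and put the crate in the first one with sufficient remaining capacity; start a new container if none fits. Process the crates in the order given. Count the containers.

7

7 m³ → container 1 (remaining 13 m³)
8 m³ → container 1 (remaining 5 m³)
6 m³ → container 2 (remaining 14 m³)
6 m³ → container 2 (remaining 8 m³)
8 m³ → container 2 (remaining 0 m³)
6 m³ → container 3 (remaining 14 m³)
6 m³ → container 3 (remaining 8 m³)
6 m³ → container 3 (remaining 2 m³)
8 m³ → container 4 (remaining 12 m³)
7 m³ → container 4 (remaining 5 m³)
6 m³ → container 5 (remaining 14 m³)
8 m³ → container 5 (remaining 6 m³)
7 m³ → container 6 (remaining 13 m³)
8 m³ → container 6 (remaining 5 m³)
6 m³ → container 5 (remaining 0 m³)
7 m³ → container 7 (remaining 13 m³)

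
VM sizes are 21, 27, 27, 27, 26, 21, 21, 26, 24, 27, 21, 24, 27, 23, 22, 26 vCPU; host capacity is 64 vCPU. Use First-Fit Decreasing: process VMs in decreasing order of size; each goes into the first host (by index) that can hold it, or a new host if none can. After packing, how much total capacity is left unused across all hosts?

122

Sorted descending: 27, 27, 27, 27, 27, 26, 26, 26, 24, 24, 23, 22, 21, 21, 21, 21.
27 vCPU → host 1 (remaining 37 vCPU)
27 vCPU → host 1 (remaining 10 vCPU)
27 vCPU → host 2 (remaining 37 vCPU)
27 vCPU → host 2 (remaining 10 vCPU)
27 vCPU → host 3 (remaining 37 vCPU)
26 vCPU → host 3 (remaining 11 vCPU)
26 vCPU → host 4 (remaining 38 vCPU)
26 vCPU → host 4 (remaining 12 vCPU)
24 vCPU → host 5 (remaining 40 vCPU)
24 vCPU → host 5 (remaining 16 vCPU)
23 vCPU → host 6 (remaining 41 vCPU)
22 vCPU → host 6 (remaining 19 vCPU)
21 vCPU → host 7 (remaining 43 vCPU)
21 vCPU → host 7 (remaining 22 vCPU)
21 vCPU → host 7 (remaining 1 vCPU)
21 vCPU → host 8 (remaining 43 vCPU)
8 hosts × 64 vCPU = 512 vCPU; used 390 vCPU; unused 122 vCPU.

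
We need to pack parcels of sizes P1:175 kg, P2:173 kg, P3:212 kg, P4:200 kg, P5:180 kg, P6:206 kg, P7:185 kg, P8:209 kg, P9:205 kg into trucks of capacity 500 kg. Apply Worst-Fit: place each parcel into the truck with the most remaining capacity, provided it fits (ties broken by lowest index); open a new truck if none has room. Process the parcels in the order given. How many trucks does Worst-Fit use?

truck 1: place P1 (175 kg), 325 kg left
truck 1: place P2 (173 kg), 152 kg left
truck 2: place P3 (212 kg), 288 kg left
truck 2: place P4 (200 kg), 88 kg left
truck 3: place P5 (180 kg), 320 kg left
truck 3: place P6 (206 kg), 114 kg left
truck 4: place P7 (185 kg), 315 kg left
truck 4: place P8 (209 kg), 106 kg left
truck 5: place P9 (205 kg), 295 kg left

5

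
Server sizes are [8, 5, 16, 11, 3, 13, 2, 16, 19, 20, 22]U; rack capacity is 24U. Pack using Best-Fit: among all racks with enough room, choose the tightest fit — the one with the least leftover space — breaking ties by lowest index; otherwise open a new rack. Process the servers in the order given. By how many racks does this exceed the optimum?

Best-Fit: [8,5,11] [16,3,2] [13] [16] [19] [20] [22] → 7 racks.
Total size 135U; any packing needs at least ⌈135/24⌉ = 6 racks.
An optimal packing achieves that bound: [22,2] [20,3] [19,5] [16,8] [16] [13,11] → 6 racks.
Excess: 7 − 6 = 1.

1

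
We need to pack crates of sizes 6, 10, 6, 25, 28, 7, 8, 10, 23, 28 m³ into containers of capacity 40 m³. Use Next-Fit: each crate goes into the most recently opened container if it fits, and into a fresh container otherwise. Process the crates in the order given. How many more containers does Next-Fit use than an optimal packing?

2

Next-Fit: [6,10,6] [25] [28,7] [8,10] [23] [28] → 6 containers.
Total size 151 m³; any packing needs at least ⌈151/40⌉ = 4 containers.
An optimal packing achieves that bound: [28,10] [28,10] [25,8,7] [23,6,6] → 4 containers.
Excess: 6 − 4 = 2.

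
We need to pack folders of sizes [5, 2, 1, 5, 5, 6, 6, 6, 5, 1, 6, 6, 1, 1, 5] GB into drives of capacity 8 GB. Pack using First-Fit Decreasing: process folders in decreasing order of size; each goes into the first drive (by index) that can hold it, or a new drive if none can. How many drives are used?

Sorted descending: 6, 6, 6, 6, 6, 5, 5, 5, 5, 5, 2, 1, 1, 1, 1.
6 GB → drive 1 (remaining 2 GB)
6 GB → drive 2 (remaining 2 GB)
6 GB → drive 3 (remaining 2 GB)
6 GB → drive 4 (remaining 2 GB)
6 GB → drive 5 (remaining 2 GB)
5 GB → drive 6 (remaining 3 GB)
5 GB → drive 7 (remaining 3 GB)
5 GB → drive 8 (remaining 3 GB)
5 GB → drive 9 (remaining 3 GB)
5 GB → drive 10 (remaining 3 GB)
2 GB → drive 1 (remaining 0 GB)
1 GB → drive 2 (remaining 1 GB)
1 GB → drive 2 (remaining 0 GB)
1 GB → drive 3 (remaining 1 GB)
1 GB → drive 3 (remaining 0 GB)
Final drives: [6,2] [6,1,1] [6,1,1] [6] [6] [5] [5] [5] [5] [5].

10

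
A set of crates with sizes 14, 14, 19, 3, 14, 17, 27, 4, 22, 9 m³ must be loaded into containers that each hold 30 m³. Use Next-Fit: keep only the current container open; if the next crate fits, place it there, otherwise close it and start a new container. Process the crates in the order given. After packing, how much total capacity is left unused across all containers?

67

container 1: place 14 m³, 16 m³ left
container 1: place 14 m³, 2 m³ left
container 2: place 19 m³, 11 m³ left
container 2: place 3 m³, 8 m³ left
container 3: place 14 m³, 16 m³ left
container 4: place 17 m³, 13 m³ left
container 5: place 27 m³, 3 m³ left
container 6: place 4 m³, 26 m³ left
container 6: place 22 m³, 4 m³ left
container 7: place 9 m³, 21 m³ left
7 containers × 30 m³ = 210 m³; used 143 m³; unused 67 m³.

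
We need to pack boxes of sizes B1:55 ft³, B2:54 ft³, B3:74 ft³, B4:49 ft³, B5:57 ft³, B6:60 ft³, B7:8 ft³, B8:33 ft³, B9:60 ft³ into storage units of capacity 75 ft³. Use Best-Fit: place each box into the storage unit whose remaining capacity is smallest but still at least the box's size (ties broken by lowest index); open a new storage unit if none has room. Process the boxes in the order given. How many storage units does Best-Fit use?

Put B1 (55 ft³) in storage unit 1; 20 ft³ remain.
Put B2 (54 ft³) in storage unit 2; 21 ft³ remain.
Put B3 (74 ft³) in storage unit 3; 1 ft³ remain.
Put B4 (49 ft³) in storage unit 4; 26 ft³ remain.
Put B5 (57 ft³) in storage unit 5; 18 ft³ remain.
Put B6 (60 ft³) in storage unit 6; 15 ft³ remain.
Put B7 (8 ft³) in storage unit 6; 7 ft³ remain.
Put B8 (33 ft³) in storage unit 7; 42 ft³ remain.
Put B9 (60 ft³) in storage unit 8; 15 ft³ remain.
Final storage units: [55] [54] [74] [49] [57] [60,8] [33] [60].

8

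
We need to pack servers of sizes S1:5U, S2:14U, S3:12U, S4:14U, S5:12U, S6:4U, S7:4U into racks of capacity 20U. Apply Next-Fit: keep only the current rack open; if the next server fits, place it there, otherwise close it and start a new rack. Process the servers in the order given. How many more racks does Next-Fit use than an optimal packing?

0

Next-Fit: [5,14] [12] [14] [12,4,4] → 4 racks.
Total size 65U; any packing needs at least ⌈65/20⌉ = 4 racks.
So 4 is already optimal.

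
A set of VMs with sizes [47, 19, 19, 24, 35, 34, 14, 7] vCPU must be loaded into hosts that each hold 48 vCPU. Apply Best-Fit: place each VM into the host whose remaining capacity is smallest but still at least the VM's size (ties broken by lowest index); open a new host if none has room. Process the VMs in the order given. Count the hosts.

host 1: place 47 vCPU, 1 vCPU left
host 2: place 19 vCPU, 29 vCPU left
host 2: place 19 vCPU, 10 vCPU left
host 3: place 24 vCPU, 24 vCPU left
host 4: place 35 vCPU, 13 vCPU left
host 5: place 34 vCPU, 14 vCPU left
host 5: place 14 vCPU, 0 vCPU left
host 2: place 7 vCPU, 3 vCPU left
Final hosts: [47] [19,19,7] [24] [35] [34,14].

5 hosts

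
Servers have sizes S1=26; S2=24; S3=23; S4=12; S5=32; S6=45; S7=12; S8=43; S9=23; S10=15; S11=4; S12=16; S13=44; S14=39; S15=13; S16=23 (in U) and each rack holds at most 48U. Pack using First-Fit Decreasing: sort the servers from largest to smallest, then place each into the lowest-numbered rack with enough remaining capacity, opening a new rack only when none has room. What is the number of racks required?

Sorted descending: 45, 44, 43, 39, 32, 26, 24, 23, 23, 23, 16, 15, 13, 12, 12, 4.
rack 1: place 45U, 3U left
rack 2: place 44U, 4U left
rack 3: place 43U, 5U left
rack 4: place 39U, 9U left
rack 5: place 32U, 16U left
rack 6: place 26U, 22U left
rack 7: place 24U, 24U left
rack 7: place 23U, 1U left
rack 8: place 23U, 25U left
rack 8: place 23U, 2U left
rack 5: place 16U, 0U left
rack 6: place 15U, 7U left
rack 9: place 13U, 35U left
rack 9: place 12U, 23U left
rack 9: place 12U, 11U left
rack 2: place 4U, 0U left
Final racks: [45] [44,4] [43] [39] [32,16] [26,15] [24,23] [23,23] [13,12,12].

9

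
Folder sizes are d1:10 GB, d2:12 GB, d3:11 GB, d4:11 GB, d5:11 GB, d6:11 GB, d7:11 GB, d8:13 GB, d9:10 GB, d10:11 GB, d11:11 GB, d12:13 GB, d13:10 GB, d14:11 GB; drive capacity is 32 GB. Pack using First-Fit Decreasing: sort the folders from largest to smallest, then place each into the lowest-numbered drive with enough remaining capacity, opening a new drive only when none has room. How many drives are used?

6

Sorted descending: 13, 13, 12, 11, 11, 11, 11, 11, 11, 11, 11, 10, 10, 10.
drive 1: place 13 GB, 19 GB left
drive 1: place 13 GB, 6 GB left
drive 2: place 12 GB, 20 GB left
drive 2: place 11 GB, 9 GB left
drive 3: place 11 GB, 21 GB left
drive 3: place 11 GB, 10 GB left
drive 4: place 11 GB, 21 GB left
drive 4: place 11 GB, 10 GB left
drive 5: place 11 GB, 21 GB left
drive 5: place 11 GB, 10 GB left
drive 6: place 11 GB, 21 GB left
drive 3: place 10 GB, 0 GB left
drive 4: place 10 GB, 0 GB left
drive 5: place 10 GB, 0 GB left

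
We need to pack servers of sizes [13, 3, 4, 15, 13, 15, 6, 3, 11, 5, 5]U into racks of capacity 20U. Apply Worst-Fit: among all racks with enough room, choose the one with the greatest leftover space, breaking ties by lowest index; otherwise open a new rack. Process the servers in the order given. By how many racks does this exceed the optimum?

0

Worst-Fit: [13,3,4] [15,3] [13,6] [15,5] [11,5] → 5 racks.
Total size 93U; any packing needs at least ⌈93/20⌉ = 5 racks.
So 5 is already optimal.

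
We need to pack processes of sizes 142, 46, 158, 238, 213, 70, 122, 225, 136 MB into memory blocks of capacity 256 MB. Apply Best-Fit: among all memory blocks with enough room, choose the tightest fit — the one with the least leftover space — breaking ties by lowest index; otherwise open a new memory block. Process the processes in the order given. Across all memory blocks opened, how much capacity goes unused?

442

142 MB → memory block 1 (remaining 114 MB)
46 MB → memory block 1 (remaining 68 MB)
158 MB → memory block 2 (remaining 98 MB)
238 MB → memory block 3 (remaining 18 MB)
213 MB → memory block 4 (remaining 43 MB)
70 MB → memory block 2 (remaining 28 MB)
122 MB → memory block 5 (remaining 134 MB)
225 MB → memory block 6 (remaining 31 MB)
136 MB → memory block 7 (remaining 120 MB)
7 memory blocks × 256 MB = 1792 MB; used 1350 MB; unused 442 MB.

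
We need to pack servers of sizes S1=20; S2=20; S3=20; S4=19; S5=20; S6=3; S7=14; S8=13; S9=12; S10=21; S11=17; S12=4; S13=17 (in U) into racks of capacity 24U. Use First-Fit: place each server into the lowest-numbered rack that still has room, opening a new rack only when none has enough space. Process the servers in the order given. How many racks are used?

rack 1: place S1 (20U), 4U left
rack 2: place S2 (20U), 4U left
rack 3: place S3 (20U), 4U left
rack 4: place S4 (19U), 5U left
rack 5: place S5 (20U), 4U left
rack 1: place S6 (3U), 1U left
rack 6: place S7 (14U), 10U left
rack 7: place S8 (13U), 11U left
rack 8: place S9 (12U), 12U left
rack 9: place S10 (21U), 3U left
rack 10: place S11 (17U), 7U left
rack 2: place S12 (4U), 0U left
rack 11: place S13 (17U), 7U left
Final racks: [20,3] [20,4] [20] [19] [20] [14] [13] [12] [21] [17] [17].

11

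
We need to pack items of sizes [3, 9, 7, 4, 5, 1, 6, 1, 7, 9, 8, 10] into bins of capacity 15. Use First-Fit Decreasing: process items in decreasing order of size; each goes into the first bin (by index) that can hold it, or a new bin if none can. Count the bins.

Sorted descending: 10, 9, 9, 8, 7, 7, 6, 5, 4, 3, 1, 1.
bin 1: place 10, 5 left
bin 2: place 9, 6 left
bin 3: place 9, 6 left
bin 4: place 8, 7 left
bin 4: place 7, 0 left
bin 5: place 7, 8 left
bin 2: place 6, 0 left
bin 1: place 5, 0 left
bin 3: place 4, 2 left
bin 5: place 3, 5 left
bin 3: place 1, 1 left
bin 3: place 1, 0 left
Final bins: [10,5] [9,6] [9,4,1,1] [8,7] [7,3].

5 bins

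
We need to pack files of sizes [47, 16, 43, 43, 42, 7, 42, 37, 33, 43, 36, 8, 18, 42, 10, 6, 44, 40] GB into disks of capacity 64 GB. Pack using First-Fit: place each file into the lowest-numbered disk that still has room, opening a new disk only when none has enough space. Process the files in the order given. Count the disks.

12

disk 1: place 47 GB, 17 GB left
disk 1: place 16 GB, 1 GB left
disk 2: place 43 GB, 21 GB left
disk 3: place 43 GB, 21 GB left
disk 4: place 42 GB, 22 GB left
disk 2: place 7 GB, 14 GB left
disk 5: place 42 GB, 22 GB left
disk 6: place 37 GB, 27 GB left
disk 7: place 33 GB, 31 GB left
disk 8: place 43 GB, 21 GB left
disk 9: place 36 GB, 28 GB left
disk 2: place 8 GB, 6 GB left
disk 3: place 18 GB, 3 GB left
disk 10: place 42 GB, 22 GB left
disk 4: place 10 GB, 12 GB left
disk 2: place 6 GB, 0 GB left
disk 11: place 44 GB, 20 GB left
disk 12: place 40 GB, 24 GB left
Final disks: [47,16] [43,7,8,6] [43,18] [42,10] [42] [37] [33] [43] [36] [42] [44] [40].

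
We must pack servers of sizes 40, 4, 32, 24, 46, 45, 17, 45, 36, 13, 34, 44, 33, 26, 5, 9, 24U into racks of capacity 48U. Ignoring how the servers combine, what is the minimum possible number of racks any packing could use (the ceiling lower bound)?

Total size = 40 + 4 + 32 + 24 + 46 + 45 + 17 + 45 + 36 + 13 + 34 + 44 + 33 + 26 + 5 + 9 + 24 = 477U.
⌈477 / 48⌉ = 10.

10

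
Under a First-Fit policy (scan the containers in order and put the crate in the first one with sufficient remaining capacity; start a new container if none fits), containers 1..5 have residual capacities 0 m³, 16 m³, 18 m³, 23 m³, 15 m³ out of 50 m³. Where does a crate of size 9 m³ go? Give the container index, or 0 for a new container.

2

Containers with room: container 2 (16 m³), container 3 (18 m³), container 4 (23 m³), container 5 (15 m³).
The first with room is container 2.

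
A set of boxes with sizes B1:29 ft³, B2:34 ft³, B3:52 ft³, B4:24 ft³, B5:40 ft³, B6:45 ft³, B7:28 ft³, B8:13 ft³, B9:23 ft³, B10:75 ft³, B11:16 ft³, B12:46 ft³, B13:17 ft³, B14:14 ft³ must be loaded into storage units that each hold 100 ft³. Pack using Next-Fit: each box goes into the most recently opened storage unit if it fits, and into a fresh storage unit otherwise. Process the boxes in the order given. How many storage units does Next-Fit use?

storage unit 1: place B1 (29 ft³), 71 ft³ left
storage unit 1: place B2 (34 ft³), 37 ft³ left
storage unit 2: place B3 (52 ft³), 48 ft³ left
storage unit 2: place B4 (24 ft³), 24 ft³ left
storage unit 3: place B5 (40 ft³), 60 ft³ left
storage unit 3: place B6 (45 ft³), 15 ft³ left
storage unit 4: place B7 (28 ft³), 72 ft³ left
storage unit 4: place B8 (13 ft³), 59 ft³ left
storage unit 4: place B9 (23 ft³), 36 ft³ left
storage unit 5: place B10 (75 ft³), 25 ft³ left
storage unit 5: place B11 (16 ft³), 9 ft³ left
storage unit 6: place B12 (46 ft³), 54 ft³ left
storage unit 6: place B13 (17 ft³), 37 ft³ left
storage unit 6: place B14 (14 ft³), 23 ft³ left

6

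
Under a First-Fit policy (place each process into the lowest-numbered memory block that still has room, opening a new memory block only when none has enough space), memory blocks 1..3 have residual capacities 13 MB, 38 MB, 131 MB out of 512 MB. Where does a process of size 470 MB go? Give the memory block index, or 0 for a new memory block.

No memory block has ≥ 470 MB free, so a new memory block is opened.

0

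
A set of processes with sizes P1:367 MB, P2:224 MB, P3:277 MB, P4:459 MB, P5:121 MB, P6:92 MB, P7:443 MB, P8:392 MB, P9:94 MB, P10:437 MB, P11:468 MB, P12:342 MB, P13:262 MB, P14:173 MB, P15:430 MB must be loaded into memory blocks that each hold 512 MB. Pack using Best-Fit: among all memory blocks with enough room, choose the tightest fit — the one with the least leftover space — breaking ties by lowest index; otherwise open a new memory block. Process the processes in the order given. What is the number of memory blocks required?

10

memory block 1: place P1 (367 MB), 145 MB left
memory block 2: place P2 (224 MB), 288 MB left
memory block 2: place P3 (277 MB), 11 MB left
memory block 3: place P4 (459 MB), 53 MB left
memory block 1: place P5 (121 MB), 24 MB left
memory block 4: place P6 (92 MB), 420 MB left
memory block 5: place P7 (443 MB), 69 MB left
memory block 4: place P8 (392 MB), 28 MB left
memory block 6: place P9 (94 MB), 418 MB left
memory block 7: place P10 (437 MB), 75 MB left
memory block 8: place P11 (468 MB), 44 MB left
memory block 6: place P12 (342 MB), 76 MB left
memory block 9: place P13 (262 MB), 250 MB left
memory block 9: place P14 (173 MB), 77 MB left
memory block 10: place P15 (430 MB), 82 MB left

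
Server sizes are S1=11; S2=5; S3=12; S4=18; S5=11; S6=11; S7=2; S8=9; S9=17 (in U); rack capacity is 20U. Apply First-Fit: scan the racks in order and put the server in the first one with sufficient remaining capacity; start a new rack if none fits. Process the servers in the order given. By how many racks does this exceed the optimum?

First-Fit: [11,5,2] [12] [18] [11,9] [11] [17] → 6 racks.
6 servers exceed 10U (half the capacity), and no two of those can share a rack, so at least 6 racks are needed.
So 6 is already optimal.

0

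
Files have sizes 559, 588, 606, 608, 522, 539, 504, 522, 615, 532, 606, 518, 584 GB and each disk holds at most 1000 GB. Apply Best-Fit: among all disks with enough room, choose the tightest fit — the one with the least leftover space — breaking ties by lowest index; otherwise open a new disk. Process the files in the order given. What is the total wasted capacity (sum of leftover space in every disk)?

559 GB → disk 1 (remaining 441 GB)
588 GB → disk 2 (remaining 412 GB)
606 GB → disk 3 (remaining 394 GB)
608 GB → disk 4 (remaining 392 GB)
522 GB → disk 5 (remaining 478 GB)
539 GB → disk 6 (remaining 461 GB)
504 GB → disk 7 (remaining 496 GB)
522 GB → disk 8 (remaining 478 GB)
615 GB → disk 9 (remaining 385 GB)
532 GB → disk 10 (remaining 468 GB)
606 GB → disk 11 (remaining 394 GB)
518 GB → disk 12 (remaining 482 GB)
584 GB → disk 13 (remaining 416 GB)
13 disks × 1000 GB = 13000 GB; used 7303 GB; unused 5697 GB.

5697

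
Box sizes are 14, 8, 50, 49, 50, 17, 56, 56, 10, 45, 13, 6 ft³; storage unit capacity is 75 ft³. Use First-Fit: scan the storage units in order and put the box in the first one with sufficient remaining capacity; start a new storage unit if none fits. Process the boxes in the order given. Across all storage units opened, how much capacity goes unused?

76

storage unit 1: place 14 ft³, 61 ft³ left
storage unit 1: place 8 ft³, 53 ft³ left
storage unit 1: place 50 ft³, 3 ft³ left
storage unit 2: place 49 ft³, 26 ft³ left
storage unit 3: place 50 ft³, 25 ft³ left
storage unit 2: place 17 ft³, 9 ft³ left
storage unit 4: place 56 ft³, 19 ft³ left
storage unit 5: place 56 ft³, 19 ft³ left
storage unit 3: place 10 ft³, 15 ft³ left
storage unit 6: place 45 ft³, 30 ft³ left
storage unit 3: place 13 ft³, 2 ft³ left
storage unit 2: place 6 ft³, 3 ft³ left
6 storage units × 75 ft³ = 450 ft³; used 374 ft³; unused 76 ft³.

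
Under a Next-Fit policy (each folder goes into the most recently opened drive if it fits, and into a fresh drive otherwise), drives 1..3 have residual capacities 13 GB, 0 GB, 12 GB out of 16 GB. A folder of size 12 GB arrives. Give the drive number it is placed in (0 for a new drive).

3

Next-Fit only looks at drive 3, which has 12 GB free.
12 GB fits there.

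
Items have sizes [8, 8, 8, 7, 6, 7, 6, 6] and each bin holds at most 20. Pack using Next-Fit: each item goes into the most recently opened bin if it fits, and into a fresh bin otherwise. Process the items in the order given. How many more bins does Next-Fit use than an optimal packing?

Next-Fit: [8,8] [8,7] [6,7,6] [6] → 4 bins.
Total size 56; any packing needs at least ⌈56/20⌉ = 3 bins.
An optimal packing achieves that bound: [8,8] [8,6,6] [7,7,6] → 3 bins.
Excess: 4 − 3 = 1.

1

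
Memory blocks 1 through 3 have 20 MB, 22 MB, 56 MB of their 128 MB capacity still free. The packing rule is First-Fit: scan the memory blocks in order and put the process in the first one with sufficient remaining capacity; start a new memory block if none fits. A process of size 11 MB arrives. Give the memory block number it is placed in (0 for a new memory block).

1

Memory blocks with room: memory block 1 (20 MB), memory block 2 (22 MB), memory block 3 (56 MB).
The first with room is memory block 1.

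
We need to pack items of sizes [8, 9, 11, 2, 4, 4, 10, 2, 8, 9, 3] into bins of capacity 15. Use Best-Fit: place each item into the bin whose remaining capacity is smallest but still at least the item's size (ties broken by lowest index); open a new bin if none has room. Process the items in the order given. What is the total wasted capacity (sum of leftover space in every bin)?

8 → bin 1 (remaining 7)
9 → bin 2 (remaining 6)
11 → bin 3 (remaining 4)
2 → bin 3 (remaining 2)
4 → bin 2 (remaining 2)
4 → bin 1 (remaining 3)
10 → bin 4 (remaining 5)
2 → bin 2 (remaining 0)
8 → bin 5 (remaining 7)
9 → bin 6 (remaining 6)
3 → bin 1 (remaining 0)
6 bins × 15 = 90; used 70; unused 20.

20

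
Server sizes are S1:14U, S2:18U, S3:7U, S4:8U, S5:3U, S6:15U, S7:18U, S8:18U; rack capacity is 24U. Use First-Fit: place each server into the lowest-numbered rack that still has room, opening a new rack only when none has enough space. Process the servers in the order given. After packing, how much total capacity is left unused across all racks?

19

Put S1 (14U) in rack 1; 10U remain.
Put S2 (18U) in rack 2; 6U remain.
Put S3 (7U) in rack 1; 3U remain.
Put S4 (8U) in rack 3; 16U remain.
Put S5 (3U) in rack 1; 0U remain.
Put S6 (15U) in rack 3; 1U remain.
Put S7 (18U) in rack 4; 6U remain.
Put S8 (18U) in rack 5; 6U remain.
5 racks × 24U = 120U; used 101U; unused 19U.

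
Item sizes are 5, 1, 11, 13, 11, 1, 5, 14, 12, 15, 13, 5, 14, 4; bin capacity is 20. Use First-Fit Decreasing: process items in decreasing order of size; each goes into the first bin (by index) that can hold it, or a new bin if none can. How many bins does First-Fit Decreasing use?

Sorted descending: 15, 14, 14, 13, 13, 12, 11, 11, 5, 5, 5, 4, 1, 1.
Put 15 in bin 1; 5 remain.
Put 14 in bin 2; 6 remain.
Put 14 in bin 3; 6 remain.
Put 13 in bin 4; 7 remain.
Put 13 in bin 5; 7 remain.
Put 12 in bin 6; 8 remain.
Put 11 in bin 7; 9 remain.
Put 11 in bin 8; 9 remain.
Put 5 in bin 1; 0 remain.
Put 5 in bin 2; 1 remain.
Put 5 in bin 3; 1 remain.
Put 4 in bin 4; 3 remain.
Put 1 in bin 2; 0 remain.
Put 1 in bin 3; 0 remain.

8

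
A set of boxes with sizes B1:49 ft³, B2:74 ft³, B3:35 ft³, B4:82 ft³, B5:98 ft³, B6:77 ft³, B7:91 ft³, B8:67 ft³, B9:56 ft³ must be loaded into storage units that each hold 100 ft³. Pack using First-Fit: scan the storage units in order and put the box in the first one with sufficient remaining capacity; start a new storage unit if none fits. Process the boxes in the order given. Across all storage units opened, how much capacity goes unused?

Put B1 (49 ft³) in storage unit 1; 51 ft³ remain.
Put B2 (74 ft³) in storage unit 2; 26 ft³ remain.
Put B3 (35 ft³) in storage unit 1; 16 ft³ remain.
Put B4 (82 ft³) in storage unit 3; 18 ft³ remain.
Put B5 (98 ft³) in storage unit 4; 2 ft³ remain.
Put B6 (77 ft³) in storage unit 5; 23 ft³ remain.
Put B7 (91 ft³) in storage unit 6; 9 ft³ remain.
Put B8 (67 ft³) in storage unit 7; 33 ft³ remain.
Put B9 (56 ft³) in storage unit 8; 44 ft³ remain.
8 storage units × 100 ft³ = 800 ft³; used 629 ft³; unused 171 ft³.

171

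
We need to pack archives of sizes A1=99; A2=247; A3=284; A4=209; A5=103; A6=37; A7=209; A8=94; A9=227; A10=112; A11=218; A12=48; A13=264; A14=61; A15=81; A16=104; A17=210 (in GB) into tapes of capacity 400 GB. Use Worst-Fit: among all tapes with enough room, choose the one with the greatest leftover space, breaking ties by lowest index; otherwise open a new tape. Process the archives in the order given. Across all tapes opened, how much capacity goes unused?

593

tape 1: place A1 (99 GB), 301 GB left
tape 1: place A2 (247 GB), 54 GB left
tape 2: place A3 (284 GB), 116 GB left
tape 3: place A4 (209 GB), 191 GB left
tape 3: place A5 (103 GB), 88 GB left
tape 2: place A6 (37 GB), 79 GB left
tape 4: place A7 (209 GB), 191 GB left
tape 4: place A8 (94 GB), 97 GB left
tape 5: place A9 (227 GB), 173 GB left
tape 5: place A10 (112 GB), 61 GB left
tape 6: place A11 (218 GB), 182 GB left
tape 6: place A12 (48 GB), 134 GB left
tape 7: place A13 (264 GB), 136 GB left
tape 7: place A14 (61 GB), 75 GB left
tape 6: place A15 (81 GB), 53 GB left
tape 8: place A16 (104 GB), 296 GB left
tape 8: place A17 (210 GB), 86 GB left
8 tapes × 400 GB = 3200 GB; used 2607 GB; unused 593 GB.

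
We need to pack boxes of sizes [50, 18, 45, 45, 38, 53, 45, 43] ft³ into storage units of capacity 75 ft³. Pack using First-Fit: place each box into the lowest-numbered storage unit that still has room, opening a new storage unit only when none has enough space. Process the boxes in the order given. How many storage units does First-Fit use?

50 ft³ → storage unit 1 (remaining 25 ft³)
18 ft³ → storage unit 1 (remaining 7 ft³)
45 ft³ → storage unit 2 (remaining 30 ft³)
45 ft³ → storage unit 3 (remaining 30 ft³)
38 ft³ → storage unit 4 (remaining 37 ft³)
53 ft³ → storage unit 5 (remaining 22 ft³)
45 ft³ → storage unit 6 (remaining 30 ft³)
43 ft³ → storage unit 7 (remaining 32 ft³)
Final storage units: [50,18] [45] [45] [38] [53] [45] [43].

7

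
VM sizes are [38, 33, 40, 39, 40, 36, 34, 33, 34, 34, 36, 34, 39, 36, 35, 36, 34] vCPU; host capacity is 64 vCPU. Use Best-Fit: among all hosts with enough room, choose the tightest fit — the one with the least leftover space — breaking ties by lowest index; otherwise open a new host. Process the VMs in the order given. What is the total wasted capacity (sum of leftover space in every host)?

477

38 vCPU → host 1 (remaining 26 vCPU)
33 vCPU → host 2 (remaining 31 vCPU)
40 vCPU → host 3 (remaining 24 vCPU)
39 vCPU → host 4 (remaining 25 vCPU)
40 vCPU → host 5 (remaining 24 vCPU)
36 vCPU → host 6 (remaining 28 vCPU)
34 vCPU → host 7 (remaining 30 vCPU)
33 vCPU → host 8 (remaining 31 vCPU)
34 vCPU → host 9 (remaining 30 vCPU)
34 vCPU → host 10 (remaining 30 vCPU)
36 vCPU → host 11 (remaining 28 vCPU)
34 vCPU → host 12 (remaining 30 vCPU)
39 vCPU → host 13 (remaining 25 vCPU)
36 vCPU → host 14 (remaining 28 vCPU)
35 vCPU → host 15 (remaining 29 vCPU)
36 vCPU → host 16 (remaining 28 vCPU)
34 vCPU → host 17 (remaining 30 vCPU)
17 hosts × 64 vCPU = 1088 vCPU; used 611 vCPU; unused 477 vCPU.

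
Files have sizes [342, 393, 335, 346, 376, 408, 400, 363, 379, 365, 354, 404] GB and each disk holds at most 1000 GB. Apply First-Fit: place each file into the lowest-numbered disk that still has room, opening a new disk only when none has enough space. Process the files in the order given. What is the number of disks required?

Put 342 GB in disk 1; 658 GB remain.
Put 393 GB in disk 1; 265 GB remain.
Put 335 GB in disk 2; 665 GB remain.
Put 346 GB in disk 2; 319 GB remain.
Put 376 GB in disk 3; 624 GB remain.
Put 408 GB in disk 3; 216 GB remain.
Put 400 GB in disk 4; 600 GB remain.
Put 363 GB in disk 4; 237 GB remain.
Put 379 GB in disk 5; 621 GB remain.
Put 365 GB in disk 5; 256 GB remain.
Put 354 GB in disk 6; 646 GB remain.
Put 404 GB in disk 6; 242 GB remain.

6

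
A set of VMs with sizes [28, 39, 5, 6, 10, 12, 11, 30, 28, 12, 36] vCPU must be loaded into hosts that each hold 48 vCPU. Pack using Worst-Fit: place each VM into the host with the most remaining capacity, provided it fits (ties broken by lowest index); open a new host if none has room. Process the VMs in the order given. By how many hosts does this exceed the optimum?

1

Worst-Fit: [28,5,6] [39] [10,12,11] [30] [28,12] [36] → 6 hosts.
Total size 217 vCPU; any packing needs at least ⌈217/48⌉ = 5 hosts.
An optimal packing achieves that bound: [39,6] [36,12] [30,12,5] [28,11] [28,10] → 5 hosts.
Excess: 6 − 5 = 1.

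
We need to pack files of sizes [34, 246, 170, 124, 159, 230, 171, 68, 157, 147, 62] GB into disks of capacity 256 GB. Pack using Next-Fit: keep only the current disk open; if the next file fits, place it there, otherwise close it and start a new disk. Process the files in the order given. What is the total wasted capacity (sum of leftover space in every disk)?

disk 1: place 34 GB, 222 GB left
disk 2: place 246 GB, 10 GB left
disk 3: place 170 GB, 86 GB left
disk 4: place 124 GB, 132 GB left
disk 5: place 159 GB, 97 GB left
disk 6: place 230 GB, 26 GB left
disk 7: place 171 GB, 85 GB left
disk 7: place 68 GB, 17 GB left
disk 8: place 157 GB, 99 GB left
disk 9: place 147 GB, 109 GB left
disk 9: place 62 GB, 47 GB left
9 disks × 256 GB = 2304 GB; used 1568 GB; unused 736 GB.

736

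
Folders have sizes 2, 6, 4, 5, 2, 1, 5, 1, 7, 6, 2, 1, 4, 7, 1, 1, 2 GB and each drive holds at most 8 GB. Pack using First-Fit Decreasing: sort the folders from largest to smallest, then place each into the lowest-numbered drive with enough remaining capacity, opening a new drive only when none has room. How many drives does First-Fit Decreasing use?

8

Sorted descending: 7, 7, 6, 6, 5, 5, 4, 4, 2, 2, 2, 2, 1, 1, 1, 1, 1.
Put 7 GB in drive 1; 1 GB remain.
Put 7 GB in drive 2; 1 GB remain.
Put 6 GB in drive 3; 2 GB remain.
Put 6 GB in drive 4; 2 GB remain.
Put 5 GB in drive 5; 3 GB remain.
Put 5 GB in drive 6; 3 GB remain.
Put 4 GB in drive 7; 4 GB remain.
Put 4 GB in drive 7; 0 GB remain.
Put 2 GB in drive 3; 0 GB remain.
Put 2 GB in drive 4; 0 GB remain.
Put 2 GB in drive 5; 1 GB remain.
Put 2 GB in drive 6; 1 GB remain.
Put 1 GB in drive 1; 0 GB remain.
Put 1 GB in drive 2; 0 GB remain.
Put 1 GB in drive 5; 0 GB remain.
Put 1 GB in drive 6; 0 GB remain.
Put 1 GB in drive 8; 7 GB remain.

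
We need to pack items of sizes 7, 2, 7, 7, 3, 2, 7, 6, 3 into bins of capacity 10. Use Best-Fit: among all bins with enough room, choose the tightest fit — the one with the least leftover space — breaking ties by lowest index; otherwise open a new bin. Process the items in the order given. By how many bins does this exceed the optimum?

Best-Fit: [7,2] [7,3] [7,2] [7,3] [6] → 5 bins.
Total size 44; any packing needs at least ⌈44/10⌉ = 5 bins.
So 5 is already optimal.

0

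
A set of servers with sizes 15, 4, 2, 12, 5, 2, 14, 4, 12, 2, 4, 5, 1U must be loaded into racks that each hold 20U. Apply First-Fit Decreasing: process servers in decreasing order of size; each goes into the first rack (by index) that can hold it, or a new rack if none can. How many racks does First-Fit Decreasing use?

5 racks

Sorted descending: 15, 14, 12, 12, 5, 5, 4, 4, 4, 2, 2, 2, 1.
15U → rack 1 (remaining 5U)
14U → rack 2 (remaining 6U)
12U → rack 3 (remaining 8U)
12U → rack 4 (remaining 8U)
5U → rack 1 (remaining 0U)
5U → rack 2 (remaining 1U)
4U → rack 3 (remaining 4U)
4U → rack 3 (remaining 0U)
4U → rack 4 (remaining 4U)
2U → rack 4 (remaining 2U)
2U → rack 4 (remaining 0U)
2U → rack 5 (remaining 18U)
1U → rack 2 (remaining 0U)
Final racks: [15,5] [14,5,1] [12,4,4] [12,4,2,2] [2].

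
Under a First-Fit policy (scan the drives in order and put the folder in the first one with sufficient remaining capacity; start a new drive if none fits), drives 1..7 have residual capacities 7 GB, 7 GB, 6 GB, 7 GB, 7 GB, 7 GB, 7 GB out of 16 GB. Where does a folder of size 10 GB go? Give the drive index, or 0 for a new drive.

0

No drive has ≥ 10 GB free, so a new drive is opened.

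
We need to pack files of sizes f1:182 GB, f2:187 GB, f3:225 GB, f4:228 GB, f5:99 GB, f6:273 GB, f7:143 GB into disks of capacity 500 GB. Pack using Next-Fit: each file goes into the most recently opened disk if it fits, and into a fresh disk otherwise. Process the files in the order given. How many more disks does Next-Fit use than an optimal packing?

Next-Fit: [182,187] [225,228] [99,273] [143] → 4 disks.
Total size 1337 GB; any packing needs at least ⌈1337/500⌉ = 3 disks.
An optimal packing achieves that bound: [273,225] [228,187] [182,143,99] → 3 disks.
Excess: 4 − 3 = 1.

1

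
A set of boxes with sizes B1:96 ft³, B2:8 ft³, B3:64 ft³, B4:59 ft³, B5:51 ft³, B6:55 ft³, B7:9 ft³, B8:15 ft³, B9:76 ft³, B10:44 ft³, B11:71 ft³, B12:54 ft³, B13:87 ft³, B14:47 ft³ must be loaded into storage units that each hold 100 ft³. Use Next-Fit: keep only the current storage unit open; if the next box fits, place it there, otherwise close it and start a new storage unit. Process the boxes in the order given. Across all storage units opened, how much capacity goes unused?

364

Put B1 (96 ft³) in storage unit 1; 4 ft³ remain.
Put B2 (8 ft³) in storage unit 2; 92 ft³ remain.
Put B3 (64 ft³) in storage unit 2; 28 ft³ remain.
Put B4 (59 ft³) in storage unit 3; 41 ft³ remain.
Put B5 (51 ft³) in storage unit 4; 49 ft³ remain.
Put B6 (55 ft³) in storage unit 5; 45 ft³ remain.
Put B7 (9 ft³) in storage unit 5; 36 ft³ remain.
Put B8 (15 ft³) in storage unit 5; 21 ft³ remain.
Put B9 (76 ft³) in storage unit 6; 24 ft³ remain.
Put B10 (44 ft³) in storage unit 7; 56 ft³ remain.
Put B11 (71 ft³) in storage unit 8; 29 ft³ remain.
Put B12 (54 ft³) in storage unit 9; 46 ft³ remain.
Put B13 (87 ft³) in storage unit 10; 13 ft³ remain.
Put B14 (47 ft³) in storage unit 11; 53 ft³ remain.
11 storage units × 100 ft³ = 1100 ft³; used 736 ft³; unused 364 ft³.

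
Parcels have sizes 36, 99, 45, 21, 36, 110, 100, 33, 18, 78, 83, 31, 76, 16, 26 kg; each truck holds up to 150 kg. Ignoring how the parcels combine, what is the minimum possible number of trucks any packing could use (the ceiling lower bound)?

6

Total size = 36 + 99 + 45 + 21 + 36 + 110 + 100 + 33 + 18 + 78 + 83 + 31 + 76 + 16 + 26 = 808 kg.
⌈808 / 150⌉ = 6.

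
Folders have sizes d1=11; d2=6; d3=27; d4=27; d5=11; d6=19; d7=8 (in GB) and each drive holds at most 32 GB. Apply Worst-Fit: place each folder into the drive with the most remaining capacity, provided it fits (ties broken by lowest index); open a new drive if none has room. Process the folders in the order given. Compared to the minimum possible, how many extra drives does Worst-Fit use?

0

Worst-Fit: [11,6,11] [27] [27] [19,8] → 4 drives.
Total size 109 GB; any packing needs at least ⌈109/32⌉ = 4 drives.
So 4 is already optimal.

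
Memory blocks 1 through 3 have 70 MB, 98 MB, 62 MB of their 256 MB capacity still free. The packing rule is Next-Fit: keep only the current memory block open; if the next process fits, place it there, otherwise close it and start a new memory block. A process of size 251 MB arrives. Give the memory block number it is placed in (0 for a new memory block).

0

Next-Fit only looks at memory block 3, which has 62 MB free.
251 MB does not fit, so a new memory block is opened.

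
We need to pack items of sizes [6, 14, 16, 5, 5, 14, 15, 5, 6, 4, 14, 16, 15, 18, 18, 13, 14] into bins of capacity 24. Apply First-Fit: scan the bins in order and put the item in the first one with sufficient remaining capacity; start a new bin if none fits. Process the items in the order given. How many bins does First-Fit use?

11 bins

Put 6 in bin 1; 18 remain.
Put 14 in bin 1; 4 remain.
Put 16 in bin 2; 8 remain.
Put 5 in bin 2; 3 remain.
Put 5 in bin 3; 19 remain.
Put 14 in bin 3; 5 remain.
Put 15 in bin 4; 9 remain.
Put 5 in bin 3; 0 remain.
Put 6 in bin 4; 3 remain.
Put 4 in bin 1; 0 remain.
Put 14 in bin 5; 10 remain.
Put 16 in bin 6; 8 remain.
Put 15 in bin 7; 9 remain.
Put 18 in bin 8; 6 remain.
Put 18 in bin 9; 6 remain.
Put 13 in bin 10; 11 remain.
Put 14 in bin 11; 10 remain.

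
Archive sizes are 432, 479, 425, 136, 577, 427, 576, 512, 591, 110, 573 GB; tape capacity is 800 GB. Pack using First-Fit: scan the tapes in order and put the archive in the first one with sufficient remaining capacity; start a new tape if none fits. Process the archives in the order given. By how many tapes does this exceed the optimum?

0

First-Fit: [432,136,110] [479] [425] [577] [427] [576] [512] [591] [573] → 9 tapes.
9 archives exceed 400 GB (half the capacity), and no two of those can share a tape, so at least 9 tapes are needed.
So 9 is already optimal.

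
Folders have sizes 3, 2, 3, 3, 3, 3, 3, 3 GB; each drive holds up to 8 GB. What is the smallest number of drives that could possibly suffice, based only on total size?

3 drives

Total size = 3 + 2 + 3 + 3 + 3 + 3 + 3 + 3 = 23 GB.
⌈23 / 8⌉ = 3.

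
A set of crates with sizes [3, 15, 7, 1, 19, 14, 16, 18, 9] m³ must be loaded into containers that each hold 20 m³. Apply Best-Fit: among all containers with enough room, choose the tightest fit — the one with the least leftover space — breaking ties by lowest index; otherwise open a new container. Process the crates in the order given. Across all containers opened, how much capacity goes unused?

Put 3 m³ in container 1; 17 m³ remain.
Put 15 m³ in container 1; 2 m³ remain.
Put 7 m³ in container 2; 13 m³ remain.
Put 1 m³ in container 1; 1 m³ remain.
Put 19 m³ in container 3; 1 m³ remain.
Put 14 m³ in container 4; 6 m³ remain.
Put 16 m³ in container 5; 4 m³ remain.
Put 18 m³ in container 6; 2 m³ remain.
Put 9 m³ in container 2; 4 m³ remain.
6 containers × 20 m³ = 120 m³; used 102 m³; unused 18 m³.

18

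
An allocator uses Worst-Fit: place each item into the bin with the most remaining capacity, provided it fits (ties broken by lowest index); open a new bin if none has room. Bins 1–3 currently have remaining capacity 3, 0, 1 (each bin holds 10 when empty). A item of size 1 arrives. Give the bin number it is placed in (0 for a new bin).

Bins with room: bin 1 (3), bin 3 (1).
Most room is bin 1 with 3 free.

1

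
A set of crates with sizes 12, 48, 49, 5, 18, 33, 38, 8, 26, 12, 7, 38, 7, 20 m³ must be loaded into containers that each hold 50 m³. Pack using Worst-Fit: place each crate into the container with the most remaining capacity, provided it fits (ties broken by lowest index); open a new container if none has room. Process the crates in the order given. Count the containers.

12 m³ → container 1 (remaining 38 m³)
48 m³ → container 2 (remaining 2 m³)
49 m³ → container 3 (remaining 1 m³)
5 m³ → container 1 (remaining 33 m³)
18 m³ → container 1 (remaining 15 m³)
33 m³ → container 4 (remaining 17 m³)
38 m³ → container 5 (remaining 12 m³)
8 m³ → container 4 (remaining 9 m³)
26 m³ → container 6 (remaining 24 m³)
12 m³ → container 6 (remaining 12 m³)
7 m³ → container 1 (remaining 8 m³)
38 m³ → container 7 (remaining 12 m³)
7 m³ → container 5 (remaining 5 m³)
20 m³ → container 8 (remaining 30 m³)

8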